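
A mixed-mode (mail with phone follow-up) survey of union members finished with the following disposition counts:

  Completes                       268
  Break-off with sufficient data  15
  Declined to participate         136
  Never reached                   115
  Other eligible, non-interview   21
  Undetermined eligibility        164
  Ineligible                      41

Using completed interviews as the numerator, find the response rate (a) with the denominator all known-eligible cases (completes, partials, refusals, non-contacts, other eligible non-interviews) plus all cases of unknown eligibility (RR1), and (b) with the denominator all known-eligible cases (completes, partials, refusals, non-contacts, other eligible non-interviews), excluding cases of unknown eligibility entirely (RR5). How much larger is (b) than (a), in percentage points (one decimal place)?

Numerator → 268
Denominator → 268 + 15 + 136 + 115 + 21 + 164 = 719
RR1 = 268 / 719 = 0.3727
Denominator → 268 + 15 + 136 + 115 + 21 = 555
RR5 = 268 / 555 = 0.4829
Difference = 48.29 − 37.27 = 11.02 percentage points

11.0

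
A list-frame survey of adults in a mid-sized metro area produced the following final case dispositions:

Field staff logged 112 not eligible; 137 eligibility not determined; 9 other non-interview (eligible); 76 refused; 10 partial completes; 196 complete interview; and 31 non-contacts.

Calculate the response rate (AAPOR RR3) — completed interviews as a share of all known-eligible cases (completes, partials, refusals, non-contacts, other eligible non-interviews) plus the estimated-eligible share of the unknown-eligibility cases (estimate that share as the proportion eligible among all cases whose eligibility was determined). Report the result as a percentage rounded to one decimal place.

Top → 196
Eligible (known) → 196 + 10 + 76 + 31 + 9 = 322
e = 322 / (322 + 112) = 322 / 434 = 0.7419
Eligible share of unknowns → 0.7419 × 137 = 101.64
Base → 322 + 101.64 = 423.64
RR3 = 196 / 423.64 = 0.4627

46.3%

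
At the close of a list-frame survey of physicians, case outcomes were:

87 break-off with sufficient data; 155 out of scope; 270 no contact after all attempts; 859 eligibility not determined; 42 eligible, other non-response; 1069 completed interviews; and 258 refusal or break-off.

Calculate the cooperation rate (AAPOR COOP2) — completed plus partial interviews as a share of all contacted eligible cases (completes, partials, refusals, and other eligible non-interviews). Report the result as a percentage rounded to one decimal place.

79.4%

Numerator → 1069 + 87 = 1156
Denom → 1069 + 87 + 258 + 42 = 1456
COOP2 = 1156 / 1456 = 0.7940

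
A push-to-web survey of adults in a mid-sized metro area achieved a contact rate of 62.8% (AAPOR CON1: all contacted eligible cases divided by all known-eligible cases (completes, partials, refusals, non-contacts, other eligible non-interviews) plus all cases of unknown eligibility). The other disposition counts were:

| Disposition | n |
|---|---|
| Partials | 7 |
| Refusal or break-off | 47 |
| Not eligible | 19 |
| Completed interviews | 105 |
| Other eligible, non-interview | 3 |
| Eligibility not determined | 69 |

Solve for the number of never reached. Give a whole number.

27

Num: 105 + 7 + 47 + 3 = 162
CON1 = 162 / D = 0.628
D = 162 / 0.628 = 258.0
Remaining denominator categories sum to 231
never reached = 258.0 − 231 ≈ 27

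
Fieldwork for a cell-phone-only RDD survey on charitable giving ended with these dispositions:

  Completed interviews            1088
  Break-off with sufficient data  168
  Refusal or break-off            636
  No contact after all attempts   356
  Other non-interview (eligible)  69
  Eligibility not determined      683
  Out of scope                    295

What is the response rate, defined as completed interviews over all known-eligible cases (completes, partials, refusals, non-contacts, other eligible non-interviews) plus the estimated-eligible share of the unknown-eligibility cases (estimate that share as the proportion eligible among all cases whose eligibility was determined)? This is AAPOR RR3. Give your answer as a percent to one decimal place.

Top: 1088
Determined eligible: 1088 + 168 + 636 + 356 + 69 = 2317
e = 2317 / (2317 + 295) = 2317 / 2612 = 0.8871
Eligible share of unknowns: 0.8871 × 683 = 605.89
Base: 2317 + 605.89 = 2922.89
RR3 = 1088 / 2922.89 = 0.3722

37.2%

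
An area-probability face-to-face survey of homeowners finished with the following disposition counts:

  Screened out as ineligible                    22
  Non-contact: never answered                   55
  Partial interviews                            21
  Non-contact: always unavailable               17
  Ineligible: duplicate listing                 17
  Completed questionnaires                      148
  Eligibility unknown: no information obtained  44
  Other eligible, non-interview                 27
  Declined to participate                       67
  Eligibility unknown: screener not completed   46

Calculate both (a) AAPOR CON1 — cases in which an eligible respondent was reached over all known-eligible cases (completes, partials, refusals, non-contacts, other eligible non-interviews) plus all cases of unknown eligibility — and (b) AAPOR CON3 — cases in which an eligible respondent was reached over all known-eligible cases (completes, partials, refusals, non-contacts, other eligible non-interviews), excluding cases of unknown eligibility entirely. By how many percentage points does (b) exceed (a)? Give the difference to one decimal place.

Non-contacts = 55 + 17 = 72
Unknown eligibility = 46 + 44 = 90
Screened out, ineligible = 22 + 17 = 39
Num = 148 + 21 + 67 + 27 = 263
Denominator = 148 + 21 + 67 + 72 + 27 + 90 = 425
CON1 = 263 / 425 = 0.6188
Denominator = 148 + 21 + 67 + 72 + 27 = 335
CON3 = 263 / 335 = 0.7851
Difference = 78.51 − 61.88 = 16.63 percentage points

16.6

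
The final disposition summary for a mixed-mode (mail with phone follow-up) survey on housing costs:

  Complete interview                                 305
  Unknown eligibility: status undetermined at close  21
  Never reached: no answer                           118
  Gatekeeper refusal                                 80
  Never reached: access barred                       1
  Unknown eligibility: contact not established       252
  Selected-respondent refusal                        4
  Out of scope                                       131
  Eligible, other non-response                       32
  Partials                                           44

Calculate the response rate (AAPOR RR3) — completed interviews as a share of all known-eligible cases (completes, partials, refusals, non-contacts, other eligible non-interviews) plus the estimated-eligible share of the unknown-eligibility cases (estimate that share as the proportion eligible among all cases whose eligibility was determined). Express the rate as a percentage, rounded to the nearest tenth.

Declined to participate = 80 + 4 = 84
Non-contacts = 118 + 1 = 119
Unknown eligibility = 252 + 21 = 273
Numerator = 305
Determined eligible = 305 + 44 + 84 + 119 + 32 = 584
e = 584 / (584 + 131) = 584 / 715 = 0.8168
Estimated eligible among unknowns = 0.8168 × 273 = 222.99
Denominator = 584 + 222.99 = 806.99
RR3 = 305 / 806.99 = 0.3779

37.8%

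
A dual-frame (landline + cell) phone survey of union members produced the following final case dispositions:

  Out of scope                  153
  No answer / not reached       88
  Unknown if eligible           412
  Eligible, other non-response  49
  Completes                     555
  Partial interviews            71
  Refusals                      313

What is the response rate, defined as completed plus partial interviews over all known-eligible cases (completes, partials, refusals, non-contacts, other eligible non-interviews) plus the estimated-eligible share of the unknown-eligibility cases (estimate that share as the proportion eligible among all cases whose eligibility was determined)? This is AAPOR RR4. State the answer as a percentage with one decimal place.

43.6%

Top = 555 + 71 = 626
Eligible (known) = 555 + 71 + 313 + 88 + 49 = 1076
e = 1076 / (1076 + 153) = 1076 / 1229 = 0.8755
Eligible share of unknowns = 0.8755 × 412 = 360.71
Denom = 1076 + 360.71 = 1436.71
RR4 = 626 / 1436.71 = 0.4357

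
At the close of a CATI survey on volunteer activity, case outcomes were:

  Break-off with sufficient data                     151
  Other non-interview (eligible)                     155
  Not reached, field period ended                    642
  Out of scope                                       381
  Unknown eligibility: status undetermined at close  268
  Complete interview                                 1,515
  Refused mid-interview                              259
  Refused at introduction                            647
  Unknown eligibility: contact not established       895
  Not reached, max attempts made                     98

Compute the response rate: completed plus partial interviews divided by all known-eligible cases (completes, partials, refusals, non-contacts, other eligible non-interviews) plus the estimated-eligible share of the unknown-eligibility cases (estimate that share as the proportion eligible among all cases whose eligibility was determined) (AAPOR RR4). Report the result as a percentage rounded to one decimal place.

Refused = 647 + 259 = 906
No contact after all attempts = 642 + 98 = 740
Undetermined eligibility = 895 + 268 = 1163
Numerator → 1515 + 151 = 1666
Known eligible → 1515 + 151 + 906 + 740 + 155 = 3467
e = 3467 / (3467 + 381) = 3467 / 3848 = 0.9010
e × U → 0.9010 × 1163 = 1047.86
Denominator → 3467 + 1047.86 = 4514.86
RR4 = 1666 / 4514.86 = 0.3690

36.9%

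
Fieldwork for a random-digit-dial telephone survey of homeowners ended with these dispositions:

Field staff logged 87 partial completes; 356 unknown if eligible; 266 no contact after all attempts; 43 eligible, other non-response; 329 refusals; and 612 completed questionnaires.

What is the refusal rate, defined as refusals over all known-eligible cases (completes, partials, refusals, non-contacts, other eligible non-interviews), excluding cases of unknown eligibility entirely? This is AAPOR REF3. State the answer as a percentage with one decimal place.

24.6%

Top: 329
Denominator: 612 + 87 + 329 + 266 + 43 = 1337
REF3 = 329 / 1337 = 0.2461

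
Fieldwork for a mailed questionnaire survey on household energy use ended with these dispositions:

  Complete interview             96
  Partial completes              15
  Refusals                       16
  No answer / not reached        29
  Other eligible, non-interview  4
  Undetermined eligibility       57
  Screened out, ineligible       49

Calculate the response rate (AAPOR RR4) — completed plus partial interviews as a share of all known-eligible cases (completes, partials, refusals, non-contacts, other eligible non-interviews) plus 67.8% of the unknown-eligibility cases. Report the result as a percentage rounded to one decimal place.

Top = 96 + 15 = 111
Eligible (known) = 96 + 15 + 16 + 29 + 4 = 160
e × U = 0.6780 × 57 = 38.65
Denominator = 160 + 38.65 = 198.65
RR4 = 111 / 198.65 = 0.5588

55.9%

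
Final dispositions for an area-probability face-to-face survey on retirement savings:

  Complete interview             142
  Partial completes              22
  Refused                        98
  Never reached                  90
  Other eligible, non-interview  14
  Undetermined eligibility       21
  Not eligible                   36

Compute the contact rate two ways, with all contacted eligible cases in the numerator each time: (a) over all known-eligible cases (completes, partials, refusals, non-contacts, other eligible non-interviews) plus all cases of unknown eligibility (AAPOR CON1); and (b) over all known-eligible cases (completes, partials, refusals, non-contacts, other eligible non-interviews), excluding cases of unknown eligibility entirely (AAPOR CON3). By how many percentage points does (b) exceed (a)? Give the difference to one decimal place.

Num = 142 + 22 + 98 + 14 = 276
Denominator = 142 + 22 + 98 + 90 + 14 + 21 = 387
CON1 = 276 / 387 = 0.7132
Denominator = 142 + 22 + 98 + 90 + 14 = 366
CON3 = 276 / 366 = 0.7541
Difference = 75.41 − 71.32 = 4.09 percentage points

4.1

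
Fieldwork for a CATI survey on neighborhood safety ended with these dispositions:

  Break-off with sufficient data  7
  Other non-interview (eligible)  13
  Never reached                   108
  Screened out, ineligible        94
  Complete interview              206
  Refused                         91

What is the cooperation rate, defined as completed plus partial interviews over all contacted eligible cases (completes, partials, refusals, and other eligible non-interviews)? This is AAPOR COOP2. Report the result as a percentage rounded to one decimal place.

Top: 206 + 7 = 213
Denom: 206 + 7 + 91 + 13 = 317
COOP2 = 213 / 317 = 0.6719

67.2%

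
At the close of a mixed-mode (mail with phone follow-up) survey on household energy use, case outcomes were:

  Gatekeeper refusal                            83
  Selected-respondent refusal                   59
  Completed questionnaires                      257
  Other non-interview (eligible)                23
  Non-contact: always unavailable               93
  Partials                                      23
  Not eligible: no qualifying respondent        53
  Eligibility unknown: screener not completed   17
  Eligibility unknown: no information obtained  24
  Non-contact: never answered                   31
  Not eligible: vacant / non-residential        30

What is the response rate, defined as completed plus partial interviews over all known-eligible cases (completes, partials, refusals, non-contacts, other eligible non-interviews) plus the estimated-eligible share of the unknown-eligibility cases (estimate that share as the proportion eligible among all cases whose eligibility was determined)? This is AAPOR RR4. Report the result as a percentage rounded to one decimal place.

46.3%

Declined to participate = 83 + 59 = 142
No contact after all attempts = 31 + 93 = 124
Unknown if eligible = 17 + 24 = 41
Screened out, ineligible = 53 + 30 = 83
Num: 257 + 23 = 280
Determined eligible: 257 + 23 + 142 + 124 + 23 = 569
e = 569 / (569 + 83) = 569 / 652 = 0.8727
Estimated eligible among unknowns: 0.8727 × 41 = 35.78
Denominator: 569 + 35.78 = 604.78
RR4 = 280 / 604.78 = 0.4630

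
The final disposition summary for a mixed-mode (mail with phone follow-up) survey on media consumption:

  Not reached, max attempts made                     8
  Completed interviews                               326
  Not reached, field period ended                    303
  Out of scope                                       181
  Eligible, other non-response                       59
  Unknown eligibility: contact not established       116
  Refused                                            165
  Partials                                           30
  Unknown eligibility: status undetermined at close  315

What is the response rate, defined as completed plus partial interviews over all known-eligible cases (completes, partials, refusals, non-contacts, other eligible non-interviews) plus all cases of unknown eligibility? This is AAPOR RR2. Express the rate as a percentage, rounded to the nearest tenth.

26.9%

Non-contacts = 303 + 8 = 311
Unknown eligibility = 116 + 315 = 431
Num: 326 + 30 = 356
Denom: 326 + 30 + 165 + 311 + 59 + 431 = 1322
RR2 = 356 / 1322 = 0.2693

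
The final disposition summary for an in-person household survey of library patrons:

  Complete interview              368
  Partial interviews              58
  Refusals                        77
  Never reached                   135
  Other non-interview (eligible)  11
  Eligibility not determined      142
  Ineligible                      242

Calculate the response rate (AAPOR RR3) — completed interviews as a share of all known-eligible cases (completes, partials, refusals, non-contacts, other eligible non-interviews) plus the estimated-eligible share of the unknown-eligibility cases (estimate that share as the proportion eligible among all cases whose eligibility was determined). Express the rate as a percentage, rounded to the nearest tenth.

Top: 368
Eligible (known): 368 + 58 + 77 + 135 + 11 = 649
e = 649 / (649 + 242) = 649 / 891 = 0.7284
e × U: 0.7284 × 142 = 103.43
Denominator: 649 + 103.43 = 752.43
RR3 = 368 / 752.43 = 0.4891

48.9%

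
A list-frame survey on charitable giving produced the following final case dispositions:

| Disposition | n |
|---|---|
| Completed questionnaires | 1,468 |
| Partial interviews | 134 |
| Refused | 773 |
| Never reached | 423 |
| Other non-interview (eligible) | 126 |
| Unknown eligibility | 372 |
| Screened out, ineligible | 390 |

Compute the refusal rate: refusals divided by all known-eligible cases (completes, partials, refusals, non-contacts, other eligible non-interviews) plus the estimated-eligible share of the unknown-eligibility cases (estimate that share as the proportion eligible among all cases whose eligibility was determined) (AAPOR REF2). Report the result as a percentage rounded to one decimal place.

23.8%

Top: 773
Known eligible: 1468 + 134 + 773 + 423 + 126 = 2924
e = 2924 / (2924 + 390) = 2924 / 3314 = 0.8823
e × U: 0.8823 × 372 = 328.22
Base: 2924 + 328.22 = 3252.22
REF2 = 773 / 3252.22 = 0.2377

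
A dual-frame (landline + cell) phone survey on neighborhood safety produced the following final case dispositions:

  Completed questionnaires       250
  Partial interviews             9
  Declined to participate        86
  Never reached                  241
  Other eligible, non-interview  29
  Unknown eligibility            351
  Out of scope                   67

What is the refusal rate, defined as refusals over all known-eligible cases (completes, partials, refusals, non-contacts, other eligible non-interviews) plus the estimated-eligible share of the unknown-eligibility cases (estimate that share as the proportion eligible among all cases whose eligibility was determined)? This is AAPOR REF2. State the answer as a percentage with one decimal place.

9.2%

Numerator = 86
Known eligible = 250 + 9 + 86 + 241 + 29 = 615
e = 615 / (615 + 67) = 615 / 682 = 0.9018
Estimated eligible among unknowns = 0.9018 × 351 = 316.53
Denom = 615 + 316.53 = 931.53
REF2 = 86 / 931.53 = 0.0923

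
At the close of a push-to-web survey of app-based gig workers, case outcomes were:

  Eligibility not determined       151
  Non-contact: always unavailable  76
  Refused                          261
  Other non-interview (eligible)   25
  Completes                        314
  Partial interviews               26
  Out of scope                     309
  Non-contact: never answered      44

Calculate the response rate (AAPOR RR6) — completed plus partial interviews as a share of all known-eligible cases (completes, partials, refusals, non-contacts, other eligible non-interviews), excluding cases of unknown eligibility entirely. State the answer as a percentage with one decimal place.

Never reached = 44 + 76 = 120
Top = 314 + 26 = 340
Denom = 314 + 26 + 261 + 120 + 25 = 746
RR6 = 340 / 746 = 0.4558

45.6%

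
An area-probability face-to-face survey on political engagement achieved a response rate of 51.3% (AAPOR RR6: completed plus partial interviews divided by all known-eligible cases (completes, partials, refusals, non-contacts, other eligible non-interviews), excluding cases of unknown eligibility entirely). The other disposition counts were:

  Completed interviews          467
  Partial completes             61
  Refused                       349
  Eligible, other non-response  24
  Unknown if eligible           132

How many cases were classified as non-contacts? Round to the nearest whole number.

128

Top = 467 + 61 = 528
RR6 = 528 / D = 0.513
D = 528 / 0.513 = 1029.2
Rest of base = 901
non-contacts = 1029.2 − 901 ≈ 128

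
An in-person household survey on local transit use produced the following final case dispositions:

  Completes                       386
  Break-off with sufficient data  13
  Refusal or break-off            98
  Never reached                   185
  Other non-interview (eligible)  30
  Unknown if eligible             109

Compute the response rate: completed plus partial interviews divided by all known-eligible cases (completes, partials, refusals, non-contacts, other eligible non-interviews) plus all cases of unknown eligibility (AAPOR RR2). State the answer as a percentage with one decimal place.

48.6%

Top: 386 + 13 = 399
Base: 386 + 13 + 98 + 185 + 30 + 109 = 821
RR2 = 399 / 821 = 0.4860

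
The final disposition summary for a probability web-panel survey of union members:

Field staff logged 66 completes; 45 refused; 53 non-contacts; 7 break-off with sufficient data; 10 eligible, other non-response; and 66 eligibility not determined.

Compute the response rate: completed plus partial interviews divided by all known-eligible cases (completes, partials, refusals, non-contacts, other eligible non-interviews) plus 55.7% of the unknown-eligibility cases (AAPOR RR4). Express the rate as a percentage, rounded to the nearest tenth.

Numerator → 66 + 7 = 73
Eligible (known) → 66 + 7 + 45 + 53 + 10 = 181
Eligible share of unknowns → 0.5570 × 66 = 36.76
Denom → 181 + 36.76 = 217.76
RR4 = 73 / 217.76 = 0.3352

33.5%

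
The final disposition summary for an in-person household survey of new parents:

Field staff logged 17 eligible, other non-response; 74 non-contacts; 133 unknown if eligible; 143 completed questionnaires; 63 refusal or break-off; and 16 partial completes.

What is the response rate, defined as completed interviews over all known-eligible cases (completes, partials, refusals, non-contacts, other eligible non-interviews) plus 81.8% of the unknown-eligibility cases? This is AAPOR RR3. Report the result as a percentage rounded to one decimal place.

33.9%

Numerator → 143
Known eligible → 143 + 16 + 63 + 74 + 17 = 313
Estimated eligible among unknowns → 0.8180 × 133 = 108.79
Denom → 313 + 108.79 = 421.79
RR3 = 143 / 421.79 = 0.3390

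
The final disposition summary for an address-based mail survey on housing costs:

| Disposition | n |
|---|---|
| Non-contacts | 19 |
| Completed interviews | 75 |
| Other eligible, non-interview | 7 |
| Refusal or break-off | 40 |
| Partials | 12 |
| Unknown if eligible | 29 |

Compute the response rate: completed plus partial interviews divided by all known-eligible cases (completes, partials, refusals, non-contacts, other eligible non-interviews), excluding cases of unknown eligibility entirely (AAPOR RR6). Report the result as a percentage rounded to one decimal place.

Top → 75 + 12 = 87
Denom → 75 + 12 + 40 + 19 + 7 = 153
RR6 = 87 / 153 = 0.5686

56.9%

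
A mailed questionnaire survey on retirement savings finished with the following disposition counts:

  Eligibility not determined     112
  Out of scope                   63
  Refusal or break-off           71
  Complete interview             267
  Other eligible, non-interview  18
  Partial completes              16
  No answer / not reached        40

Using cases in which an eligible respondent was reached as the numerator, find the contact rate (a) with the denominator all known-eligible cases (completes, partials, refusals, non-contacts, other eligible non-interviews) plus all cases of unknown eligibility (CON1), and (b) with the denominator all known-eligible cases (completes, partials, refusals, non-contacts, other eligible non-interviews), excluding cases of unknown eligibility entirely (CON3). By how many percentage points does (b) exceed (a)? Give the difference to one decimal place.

19.3

Numerator → 267 + 16 + 71 + 18 = 372
Denominator → 267 + 16 + 71 + 40 + 18 + 112 = 524
CON1 = 372 / 524 = 0.7099
Denominator → 267 + 16 + 71 + 40 + 18 = 412
CON3 = 372 / 412 = 0.9029
Difference = 90.29 − 70.99 = 19.30 percentage points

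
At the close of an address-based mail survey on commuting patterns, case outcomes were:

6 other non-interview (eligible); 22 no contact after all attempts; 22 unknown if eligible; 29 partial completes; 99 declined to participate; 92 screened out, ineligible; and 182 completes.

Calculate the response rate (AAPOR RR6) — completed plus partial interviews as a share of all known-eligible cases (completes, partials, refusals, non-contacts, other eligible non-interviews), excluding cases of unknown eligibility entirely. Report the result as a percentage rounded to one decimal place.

62.4%

Num = 182 + 29 = 211
Denominator = 182 + 29 + 99 + 22 + 6 = 338
RR6 = 211 / 338 = 0.6243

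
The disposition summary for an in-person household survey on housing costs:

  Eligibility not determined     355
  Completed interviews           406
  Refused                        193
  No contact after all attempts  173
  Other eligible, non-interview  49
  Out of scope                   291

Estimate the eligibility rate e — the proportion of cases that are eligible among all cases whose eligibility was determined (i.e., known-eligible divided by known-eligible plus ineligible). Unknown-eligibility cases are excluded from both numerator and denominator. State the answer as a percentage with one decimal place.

73.8%

Determined eligible = 406 + 193 + 173 + 49 = 821
e = 821 / (821 + 291) = 821 / 1112 = 0.7383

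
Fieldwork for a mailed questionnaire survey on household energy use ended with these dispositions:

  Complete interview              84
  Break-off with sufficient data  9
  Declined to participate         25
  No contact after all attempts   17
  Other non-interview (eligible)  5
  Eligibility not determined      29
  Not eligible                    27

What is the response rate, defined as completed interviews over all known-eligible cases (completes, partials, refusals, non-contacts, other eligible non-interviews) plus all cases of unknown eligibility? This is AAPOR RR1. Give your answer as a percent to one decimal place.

49.7%

Top = 84
Base = 84 + 9 + 25 + 17 + 5 + 29 = 169
RR1 = 84 / 169 = 0.4970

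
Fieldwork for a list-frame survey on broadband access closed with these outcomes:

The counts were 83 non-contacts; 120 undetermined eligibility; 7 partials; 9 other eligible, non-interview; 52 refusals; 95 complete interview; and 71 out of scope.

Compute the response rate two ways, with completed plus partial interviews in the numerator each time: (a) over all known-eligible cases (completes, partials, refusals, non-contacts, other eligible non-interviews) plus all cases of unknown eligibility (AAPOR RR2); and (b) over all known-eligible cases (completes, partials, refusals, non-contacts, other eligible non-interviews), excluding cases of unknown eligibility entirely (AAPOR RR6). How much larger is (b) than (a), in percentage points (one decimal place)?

13.6

Numerator = 95 + 7 = 102
Base = 95 + 7 + 52 + 83 + 9 + 120 = 366
RR2 = 102 / 366 = 0.2787
Base = 95 + 7 + 52 + 83 + 9 = 246
RR6 = 102 / 246 = 0.4146
Difference = 41.46 − 27.87 = 13.59 percentage points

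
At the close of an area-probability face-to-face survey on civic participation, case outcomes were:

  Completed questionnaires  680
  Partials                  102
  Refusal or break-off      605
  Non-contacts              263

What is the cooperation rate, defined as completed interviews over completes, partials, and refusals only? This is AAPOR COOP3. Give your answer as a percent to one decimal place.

Top → 680
Denom → 680 + 102 + 605 = 1387
COOP3 = 680 / 1387 = 0.4903

49.0%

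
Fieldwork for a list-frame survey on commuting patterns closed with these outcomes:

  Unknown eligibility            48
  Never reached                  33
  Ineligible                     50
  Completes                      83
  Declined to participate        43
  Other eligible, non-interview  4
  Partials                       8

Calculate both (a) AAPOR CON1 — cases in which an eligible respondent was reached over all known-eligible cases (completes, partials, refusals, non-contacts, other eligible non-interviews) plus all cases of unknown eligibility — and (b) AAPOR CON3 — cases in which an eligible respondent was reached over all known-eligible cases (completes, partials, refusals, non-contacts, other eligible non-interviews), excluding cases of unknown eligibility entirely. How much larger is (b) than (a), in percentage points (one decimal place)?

17.7

Top = 83 + 8 + 43 + 4 = 138
Denominator = 83 + 8 + 43 + 33 + 4 + 48 = 219
CON1 = 138 / 219 = 0.6301
Denominator = 83 + 8 + 43 + 33 + 4 = 171
CON3 = 138 / 171 = 0.8070
Difference = 80.70 − 63.01 = 17.69 percentage points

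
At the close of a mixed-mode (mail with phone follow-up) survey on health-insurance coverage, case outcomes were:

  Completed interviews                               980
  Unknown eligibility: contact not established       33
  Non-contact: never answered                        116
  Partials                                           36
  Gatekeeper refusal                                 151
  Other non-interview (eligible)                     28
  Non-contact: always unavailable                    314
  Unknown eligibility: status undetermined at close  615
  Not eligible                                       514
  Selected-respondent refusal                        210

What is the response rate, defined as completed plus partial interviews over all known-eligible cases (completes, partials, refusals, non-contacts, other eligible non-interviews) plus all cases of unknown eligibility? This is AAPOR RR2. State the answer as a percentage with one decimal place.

Refused = 151 + 210 = 361
No answer / not reached = 116 + 314 = 430
Unknown eligibility = 33 + 615 = 648
Numerator = 980 + 36 = 1016
Denominator = 980 + 36 + 361 + 430 + 28 + 648 = 2483
RR2 = 1016 / 2483 = 0.4092

40.9%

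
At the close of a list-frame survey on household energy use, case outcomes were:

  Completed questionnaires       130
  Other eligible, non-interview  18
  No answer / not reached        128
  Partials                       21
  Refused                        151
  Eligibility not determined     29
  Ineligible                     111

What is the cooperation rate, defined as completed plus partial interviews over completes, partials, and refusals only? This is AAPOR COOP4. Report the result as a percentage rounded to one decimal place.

Num → 130 + 21 = 151
Denom → 130 + 21 + 151 = 302
COOP4 = 151 / 302 = 0.5000

50.0%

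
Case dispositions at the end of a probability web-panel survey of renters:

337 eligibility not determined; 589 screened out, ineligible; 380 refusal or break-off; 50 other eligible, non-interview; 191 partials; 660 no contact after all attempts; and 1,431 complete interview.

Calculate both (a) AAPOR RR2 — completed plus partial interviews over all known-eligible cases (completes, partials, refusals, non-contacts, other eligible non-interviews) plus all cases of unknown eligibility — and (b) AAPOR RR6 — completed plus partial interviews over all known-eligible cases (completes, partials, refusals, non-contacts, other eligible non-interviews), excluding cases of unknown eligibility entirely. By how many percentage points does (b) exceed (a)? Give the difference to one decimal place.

Top: 1431 + 191 = 1622
Denom: 1431 + 191 + 380 + 660 + 50 + 337 = 3049
RR2 = 1622 / 3049 = 0.5320
Denom: 1431 + 191 + 380 + 660 + 50 = 2712
RR6 = 1622 / 2712 = 0.5981
Difference = 59.81 − 53.20 = 6.61 percentage points

6.6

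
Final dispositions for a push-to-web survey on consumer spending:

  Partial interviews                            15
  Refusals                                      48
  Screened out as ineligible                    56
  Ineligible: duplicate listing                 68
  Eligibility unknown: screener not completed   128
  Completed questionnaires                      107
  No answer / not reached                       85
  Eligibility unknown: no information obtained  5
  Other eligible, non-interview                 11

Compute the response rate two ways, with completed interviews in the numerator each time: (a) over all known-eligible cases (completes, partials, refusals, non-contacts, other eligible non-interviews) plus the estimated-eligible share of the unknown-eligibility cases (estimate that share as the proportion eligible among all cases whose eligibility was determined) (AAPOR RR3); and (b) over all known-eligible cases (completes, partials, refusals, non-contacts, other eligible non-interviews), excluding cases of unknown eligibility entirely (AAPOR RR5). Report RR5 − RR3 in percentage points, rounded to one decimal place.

10.2

Unknown if eligible = 128 + 5 = 133
Ineligible = 56 + 68 = 124
Num = 107
Eligible (known) = 107 + 15 + 48 + 85 + 11 = 266
e = 266 / (266 + 124) = 266 / 390 = 0.6821
Estimated eligible among unknowns = 0.6821 × 133 = 90.72
Denom = 266 + 90.72 = 356.72
RR3 = 107 / 356.72 = 0.3000
Denom = 107 + 15 + 48 + 85 + 11 = 266
RR5 = 107 / 266 = 0.4023
Difference = 40.23 − 30.00 = 10.23 percentage points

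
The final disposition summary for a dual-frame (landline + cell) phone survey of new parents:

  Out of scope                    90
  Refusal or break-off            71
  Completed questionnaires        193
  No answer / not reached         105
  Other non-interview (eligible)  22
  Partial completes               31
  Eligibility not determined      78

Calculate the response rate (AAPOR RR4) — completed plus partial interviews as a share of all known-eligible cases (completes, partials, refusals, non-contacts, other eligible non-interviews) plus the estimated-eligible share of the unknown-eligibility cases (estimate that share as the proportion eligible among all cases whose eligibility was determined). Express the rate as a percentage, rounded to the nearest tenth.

Num: 193 + 31 = 224
Determined eligible: 193 + 31 + 71 + 105 + 22 = 422
e = 422 / (422 + 90) = 422 / 512 = 0.8242
e × U: 0.8242 × 78 = 64.29
Denominator: 422 + 64.29 = 486.29
RR4 = 224 / 486.29 = 0.4606

46.1%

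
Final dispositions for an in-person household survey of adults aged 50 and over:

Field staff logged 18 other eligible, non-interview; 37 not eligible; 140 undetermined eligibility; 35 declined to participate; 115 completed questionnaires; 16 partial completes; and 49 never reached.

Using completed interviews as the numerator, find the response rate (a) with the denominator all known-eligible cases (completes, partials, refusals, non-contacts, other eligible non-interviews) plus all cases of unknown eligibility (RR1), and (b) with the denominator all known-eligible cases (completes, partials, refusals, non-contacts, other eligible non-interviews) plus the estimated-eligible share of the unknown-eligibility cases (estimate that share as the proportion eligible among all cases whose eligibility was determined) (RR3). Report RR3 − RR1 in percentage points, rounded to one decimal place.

Numerator = 115
Base = 115 + 16 + 35 + 49 + 18 + 140 = 373
RR1 = 115 / 373 = 0.3083
Eligible (known) = 115 + 16 + 35 + 49 + 18 = 233
e = 233 / (233 + 37) = 233 / 270 = 0.8630
Eligible share of unknowns = 0.8630 × 140 = 120.82
Base = 233 + 120.82 = 353.82
RR3 = 115 / 353.82 = 0.3250
Difference = 32.50 − 30.83 = 1.67 percentage points

1.7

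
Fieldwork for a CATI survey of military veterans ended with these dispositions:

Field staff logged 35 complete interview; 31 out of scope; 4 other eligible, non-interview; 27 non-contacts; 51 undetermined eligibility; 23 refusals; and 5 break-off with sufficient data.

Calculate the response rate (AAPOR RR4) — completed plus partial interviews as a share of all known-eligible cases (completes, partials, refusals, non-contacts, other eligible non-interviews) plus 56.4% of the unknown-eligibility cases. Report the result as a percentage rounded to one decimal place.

32.6%

Numerator = 35 + 5 = 40
Determined eligible = 35 + 5 + 23 + 27 + 4 = 94
e × U = 0.5640 × 51 = 28.76
Denominator = 94 + 28.76 = 122.76
RR4 = 40 / 122.76 = 0.3258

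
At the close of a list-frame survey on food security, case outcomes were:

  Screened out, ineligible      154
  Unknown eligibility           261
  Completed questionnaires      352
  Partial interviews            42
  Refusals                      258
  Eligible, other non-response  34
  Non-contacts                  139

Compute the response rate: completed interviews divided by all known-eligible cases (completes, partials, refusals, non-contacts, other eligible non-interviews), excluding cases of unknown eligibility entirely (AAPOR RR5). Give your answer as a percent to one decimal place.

42.7%

Numerator: 352
Denominator: 352 + 42 + 258 + 139 + 34 = 825
RR5 = 352 / 825 = 0.4267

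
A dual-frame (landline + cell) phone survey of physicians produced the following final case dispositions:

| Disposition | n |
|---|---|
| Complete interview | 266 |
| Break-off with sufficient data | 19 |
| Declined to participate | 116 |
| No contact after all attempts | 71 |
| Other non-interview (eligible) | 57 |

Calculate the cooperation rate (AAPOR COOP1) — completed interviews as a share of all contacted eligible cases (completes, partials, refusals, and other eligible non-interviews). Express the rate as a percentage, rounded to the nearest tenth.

Top: 266
Base: 266 + 19 + 116 + 57 = 458
COOP1 = 266 / 458 = 0.5808

58.1%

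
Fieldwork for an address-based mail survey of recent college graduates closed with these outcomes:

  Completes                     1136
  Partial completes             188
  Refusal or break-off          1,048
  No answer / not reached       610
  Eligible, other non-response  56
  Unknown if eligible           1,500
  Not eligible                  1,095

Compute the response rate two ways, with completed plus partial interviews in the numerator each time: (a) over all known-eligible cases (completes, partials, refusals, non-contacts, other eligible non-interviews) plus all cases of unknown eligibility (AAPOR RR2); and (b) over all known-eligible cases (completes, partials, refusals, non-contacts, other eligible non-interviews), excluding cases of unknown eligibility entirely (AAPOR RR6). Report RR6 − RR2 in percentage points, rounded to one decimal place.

Top: 1136 + 188 = 1324
Base: 1136 + 188 + 1048 + 610 + 56 + 1500 = 4538
RR2 = 1324 / 4538 = 0.2918
Base: 1136 + 188 + 1048 + 610 + 56 = 3038
RR6 = 1324 / 3038 = 0.4358
Difference = 43.58 − 29.18 = 14.40 percentage points

14.4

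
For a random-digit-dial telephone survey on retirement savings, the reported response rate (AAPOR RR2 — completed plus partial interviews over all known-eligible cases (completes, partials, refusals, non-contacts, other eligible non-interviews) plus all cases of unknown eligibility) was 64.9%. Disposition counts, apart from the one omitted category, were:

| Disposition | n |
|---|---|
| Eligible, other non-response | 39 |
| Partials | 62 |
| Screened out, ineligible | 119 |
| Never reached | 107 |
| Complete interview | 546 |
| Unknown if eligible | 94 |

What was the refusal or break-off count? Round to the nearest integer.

Top: 546 + 62 = 608
RR2 = 608 / D = 0.649
D = 608 / 0.649 = 936.8
Rest of base = 848
refusal or break-off = 936.8 − 848 ≈ 89

89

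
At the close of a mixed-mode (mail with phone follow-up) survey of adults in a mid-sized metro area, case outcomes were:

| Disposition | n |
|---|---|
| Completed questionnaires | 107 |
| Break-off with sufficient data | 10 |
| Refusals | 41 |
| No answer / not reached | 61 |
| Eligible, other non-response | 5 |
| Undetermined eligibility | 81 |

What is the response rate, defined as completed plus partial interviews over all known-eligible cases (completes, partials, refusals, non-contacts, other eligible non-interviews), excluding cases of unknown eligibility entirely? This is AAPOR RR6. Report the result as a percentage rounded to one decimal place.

52.2%

Numerator: 107 + 10 = 117
Denominator: 107 + 10 + 41 + 61 + 5 = 224
RR6 = 117 / 224 = 0.5223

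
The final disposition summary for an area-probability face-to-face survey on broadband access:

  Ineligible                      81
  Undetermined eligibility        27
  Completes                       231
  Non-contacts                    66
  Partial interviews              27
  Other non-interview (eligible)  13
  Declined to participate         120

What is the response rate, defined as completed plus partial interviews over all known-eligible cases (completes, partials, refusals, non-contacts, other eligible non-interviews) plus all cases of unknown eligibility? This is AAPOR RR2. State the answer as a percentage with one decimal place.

53.3%

Numerator = 231 + 27 = 258
Denominator = 231 + 27 + 120 + 66 + 13 + 27 = 484
RR2 = 258 / 484 = 0.5331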